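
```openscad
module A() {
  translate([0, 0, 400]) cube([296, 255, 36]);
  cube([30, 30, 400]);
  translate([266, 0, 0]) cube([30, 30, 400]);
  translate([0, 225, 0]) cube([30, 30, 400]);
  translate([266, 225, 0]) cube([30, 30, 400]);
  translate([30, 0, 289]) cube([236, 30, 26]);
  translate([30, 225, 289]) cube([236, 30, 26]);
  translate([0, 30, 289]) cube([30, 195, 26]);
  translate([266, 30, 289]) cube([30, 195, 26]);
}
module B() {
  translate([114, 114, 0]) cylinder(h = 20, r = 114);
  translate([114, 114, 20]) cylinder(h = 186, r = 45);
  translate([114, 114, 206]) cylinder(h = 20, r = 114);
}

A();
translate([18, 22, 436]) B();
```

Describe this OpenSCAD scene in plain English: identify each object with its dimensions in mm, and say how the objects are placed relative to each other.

A is a simple wooden stool: a rectangular seat 296 mm (x) by 255 mm (y), 36 mm thick, top face at z = 436 mm, on four square legs, each 30×30 mm in cross-section. The legs rest on z = 0, each flush with a corner of the seat. Four stretchers, 30 mm wide and 26 mm tall, connect adjacent legs with their undersides at z = 289 mm, each running between the inner faces of the legs it joins and aligned with the legs' outer faces on the other axis.

B is a spool: two coaxial disc flanges of radius 114 mm and thickness 20 mm, joined by a core cylinder of radius 45 mm and height 186 mm. The lower flange rests on z = 0 and the three cylinders share a vertical axis.

The spool is on top of the stool.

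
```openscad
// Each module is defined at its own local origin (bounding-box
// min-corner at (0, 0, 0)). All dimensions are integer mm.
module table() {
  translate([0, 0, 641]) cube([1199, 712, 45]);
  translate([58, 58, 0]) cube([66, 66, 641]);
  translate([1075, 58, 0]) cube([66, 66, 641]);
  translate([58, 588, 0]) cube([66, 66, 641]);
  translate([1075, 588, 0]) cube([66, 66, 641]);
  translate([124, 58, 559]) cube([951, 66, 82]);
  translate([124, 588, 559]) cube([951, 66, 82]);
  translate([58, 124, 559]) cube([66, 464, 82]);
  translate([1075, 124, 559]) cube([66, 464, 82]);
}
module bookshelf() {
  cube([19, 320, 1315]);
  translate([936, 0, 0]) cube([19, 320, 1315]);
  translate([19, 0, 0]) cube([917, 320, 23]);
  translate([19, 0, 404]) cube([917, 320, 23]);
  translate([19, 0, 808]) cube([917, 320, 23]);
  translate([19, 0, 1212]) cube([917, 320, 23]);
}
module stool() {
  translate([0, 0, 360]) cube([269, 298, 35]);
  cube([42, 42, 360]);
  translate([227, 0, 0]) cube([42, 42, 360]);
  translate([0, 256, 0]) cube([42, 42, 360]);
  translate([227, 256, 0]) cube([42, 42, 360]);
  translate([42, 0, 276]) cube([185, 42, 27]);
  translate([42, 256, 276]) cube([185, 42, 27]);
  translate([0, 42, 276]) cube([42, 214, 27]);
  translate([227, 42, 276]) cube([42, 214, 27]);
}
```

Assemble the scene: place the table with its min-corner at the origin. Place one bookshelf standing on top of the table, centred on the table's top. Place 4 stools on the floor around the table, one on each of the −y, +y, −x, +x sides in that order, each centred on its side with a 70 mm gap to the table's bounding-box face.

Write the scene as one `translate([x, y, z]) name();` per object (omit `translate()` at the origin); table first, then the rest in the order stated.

table();
translate([122, 196, 686]) bookshelf();
translate([465, -368, 0]) stool();
translate([465, 782, 0]) stool();
translate([-339, 207, 0]) stool();
translate([1269, 207, 0]) stool();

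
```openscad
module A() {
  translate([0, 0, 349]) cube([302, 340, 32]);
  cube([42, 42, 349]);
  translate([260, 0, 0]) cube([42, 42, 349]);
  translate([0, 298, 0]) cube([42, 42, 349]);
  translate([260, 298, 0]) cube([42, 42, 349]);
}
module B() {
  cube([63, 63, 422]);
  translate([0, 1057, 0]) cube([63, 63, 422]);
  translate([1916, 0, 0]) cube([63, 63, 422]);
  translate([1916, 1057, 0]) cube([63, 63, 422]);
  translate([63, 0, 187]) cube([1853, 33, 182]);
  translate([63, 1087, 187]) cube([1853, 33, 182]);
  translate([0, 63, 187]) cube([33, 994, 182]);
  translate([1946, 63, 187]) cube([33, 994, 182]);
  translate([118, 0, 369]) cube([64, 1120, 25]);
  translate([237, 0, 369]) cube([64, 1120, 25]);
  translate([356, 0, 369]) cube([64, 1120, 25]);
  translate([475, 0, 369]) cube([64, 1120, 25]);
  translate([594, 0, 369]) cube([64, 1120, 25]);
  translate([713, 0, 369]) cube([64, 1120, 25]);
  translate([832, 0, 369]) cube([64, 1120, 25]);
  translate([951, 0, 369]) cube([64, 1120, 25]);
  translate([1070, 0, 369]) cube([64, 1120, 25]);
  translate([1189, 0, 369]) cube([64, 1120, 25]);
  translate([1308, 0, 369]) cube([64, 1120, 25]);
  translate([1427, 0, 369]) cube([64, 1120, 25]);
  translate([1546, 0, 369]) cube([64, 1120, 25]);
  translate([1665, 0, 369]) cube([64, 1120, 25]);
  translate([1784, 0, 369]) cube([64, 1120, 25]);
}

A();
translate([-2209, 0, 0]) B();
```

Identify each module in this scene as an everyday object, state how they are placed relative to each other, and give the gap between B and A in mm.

A is a stool. B is a bed frame. The bed frame is on the floor beside the stool on its −x side. The gap between the bed frame and the stool is 230 mm.

The bed frame's nearest face is 230 mm from the stool's −x face.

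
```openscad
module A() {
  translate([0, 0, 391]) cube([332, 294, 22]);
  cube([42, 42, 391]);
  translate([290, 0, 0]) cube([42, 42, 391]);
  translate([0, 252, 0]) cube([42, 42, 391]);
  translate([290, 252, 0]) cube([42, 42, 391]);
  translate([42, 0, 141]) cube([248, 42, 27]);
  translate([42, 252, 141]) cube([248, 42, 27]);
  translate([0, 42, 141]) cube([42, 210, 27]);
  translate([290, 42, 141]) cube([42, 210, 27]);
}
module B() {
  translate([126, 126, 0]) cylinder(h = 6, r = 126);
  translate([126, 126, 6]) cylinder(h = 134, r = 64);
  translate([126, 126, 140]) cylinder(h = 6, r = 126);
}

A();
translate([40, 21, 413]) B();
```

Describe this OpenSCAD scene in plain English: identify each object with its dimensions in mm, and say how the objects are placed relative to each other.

A is a four-legged stool. The seat is a 332×294×22 mm slab whose top surface is at z = 413 mm; four square legs, each 42×42 mm in cross-section, run from the floor (z = 0) to the underside of the seat, each flush with a corner of the seat. Four stretchers, 42 mm wide and 27 mm tall, connect adjacent legs with their undersides at z = 141 mm, each running between the inner faces of the legs it joins and aligned with the legs' outer faces on the other axis.

B is a spool: two coaxial disc flanges of radius 126 mm and thickness 6 mm, joined by a core cylinder of radius 64 mm and height 134 mm. The lower flange rests on z = 0 and the three cylinders share a vertical axis.

The spool is on top of the stool, centred.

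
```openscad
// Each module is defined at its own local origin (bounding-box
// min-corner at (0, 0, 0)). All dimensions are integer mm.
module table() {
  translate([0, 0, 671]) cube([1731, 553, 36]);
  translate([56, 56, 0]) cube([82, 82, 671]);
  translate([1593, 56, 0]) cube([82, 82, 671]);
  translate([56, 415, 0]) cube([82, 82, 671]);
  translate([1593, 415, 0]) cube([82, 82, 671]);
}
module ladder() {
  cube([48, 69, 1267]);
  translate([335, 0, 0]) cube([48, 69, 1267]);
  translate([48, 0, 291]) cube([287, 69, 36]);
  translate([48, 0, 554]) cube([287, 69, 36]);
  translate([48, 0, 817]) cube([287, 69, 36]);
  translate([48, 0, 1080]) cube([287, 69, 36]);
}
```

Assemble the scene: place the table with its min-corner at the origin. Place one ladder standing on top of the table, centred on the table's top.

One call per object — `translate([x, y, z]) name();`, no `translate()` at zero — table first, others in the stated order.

table();
translate([674, 242, 707]) ladder();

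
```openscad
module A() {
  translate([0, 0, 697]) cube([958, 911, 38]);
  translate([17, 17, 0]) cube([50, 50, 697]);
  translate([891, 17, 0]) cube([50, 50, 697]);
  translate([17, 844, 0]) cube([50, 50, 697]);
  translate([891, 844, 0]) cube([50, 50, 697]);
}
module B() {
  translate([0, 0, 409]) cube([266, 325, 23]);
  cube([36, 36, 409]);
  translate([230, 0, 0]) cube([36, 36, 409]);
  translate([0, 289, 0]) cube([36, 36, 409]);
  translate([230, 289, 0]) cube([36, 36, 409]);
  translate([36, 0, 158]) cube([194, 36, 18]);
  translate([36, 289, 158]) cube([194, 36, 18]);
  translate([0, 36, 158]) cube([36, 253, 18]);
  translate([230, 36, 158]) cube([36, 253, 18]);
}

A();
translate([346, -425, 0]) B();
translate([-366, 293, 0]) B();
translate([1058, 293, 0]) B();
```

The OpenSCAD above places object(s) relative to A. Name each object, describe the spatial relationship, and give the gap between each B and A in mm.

A is a table. B is a stool. Three stools sit around the table at the −y, −x, +x sides. The gap between each stool and the table is 100 mm.

Each stool's nearest face is 100 mm from the table's bounding box.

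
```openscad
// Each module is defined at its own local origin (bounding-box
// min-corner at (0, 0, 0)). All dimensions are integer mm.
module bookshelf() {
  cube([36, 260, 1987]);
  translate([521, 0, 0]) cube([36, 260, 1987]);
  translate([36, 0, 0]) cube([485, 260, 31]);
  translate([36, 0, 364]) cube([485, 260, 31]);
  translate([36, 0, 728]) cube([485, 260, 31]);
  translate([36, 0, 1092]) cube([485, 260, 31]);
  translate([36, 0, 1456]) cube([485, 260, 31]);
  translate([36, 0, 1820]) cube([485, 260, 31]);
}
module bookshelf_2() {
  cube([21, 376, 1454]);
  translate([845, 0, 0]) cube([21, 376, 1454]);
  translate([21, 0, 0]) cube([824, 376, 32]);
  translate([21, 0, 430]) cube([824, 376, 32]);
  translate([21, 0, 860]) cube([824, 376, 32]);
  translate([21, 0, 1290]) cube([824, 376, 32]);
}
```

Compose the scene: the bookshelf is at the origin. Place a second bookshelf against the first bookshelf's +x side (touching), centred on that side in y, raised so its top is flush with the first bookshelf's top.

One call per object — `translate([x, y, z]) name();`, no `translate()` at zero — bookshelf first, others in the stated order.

bookshelf();
translate([557, -58, 533]) bookshelf_2();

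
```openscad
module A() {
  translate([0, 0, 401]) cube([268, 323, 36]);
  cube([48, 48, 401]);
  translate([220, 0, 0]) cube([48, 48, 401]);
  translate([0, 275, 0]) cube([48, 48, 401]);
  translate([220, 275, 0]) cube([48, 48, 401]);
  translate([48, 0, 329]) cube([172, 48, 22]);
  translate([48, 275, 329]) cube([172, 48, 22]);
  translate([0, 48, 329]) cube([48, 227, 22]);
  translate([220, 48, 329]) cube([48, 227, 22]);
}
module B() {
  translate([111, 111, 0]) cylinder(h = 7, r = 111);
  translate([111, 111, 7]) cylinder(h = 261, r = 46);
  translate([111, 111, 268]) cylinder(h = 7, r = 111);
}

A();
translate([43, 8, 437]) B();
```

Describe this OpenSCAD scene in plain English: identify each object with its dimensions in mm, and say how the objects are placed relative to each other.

A is a simple wooden stool: a rectangular seat 268 mm (x) by 323 mm (y), 36 mm thick, top face at z = 437 mm, on four square legs, each 48×48 mm in cross-section. The legs rest on z = 0, each flush with a corner of the seat. Four stretchers, 48 mm wide and 22 mm tall, connect adjacent legs with their undersides at z = 329 mm, each running between the inner faces of the legs it joins and aligned with the legs' outer faces on the other axis.

B is a spool: two coaxial disc flanges of radius 111 mm and thickness 7 mm, joined by a core cylinder of radius 46 mm and height 261 mm. The lower flange rests on z = 0 and the three cylinders share a vertical axis.

The spool is on top of the stool.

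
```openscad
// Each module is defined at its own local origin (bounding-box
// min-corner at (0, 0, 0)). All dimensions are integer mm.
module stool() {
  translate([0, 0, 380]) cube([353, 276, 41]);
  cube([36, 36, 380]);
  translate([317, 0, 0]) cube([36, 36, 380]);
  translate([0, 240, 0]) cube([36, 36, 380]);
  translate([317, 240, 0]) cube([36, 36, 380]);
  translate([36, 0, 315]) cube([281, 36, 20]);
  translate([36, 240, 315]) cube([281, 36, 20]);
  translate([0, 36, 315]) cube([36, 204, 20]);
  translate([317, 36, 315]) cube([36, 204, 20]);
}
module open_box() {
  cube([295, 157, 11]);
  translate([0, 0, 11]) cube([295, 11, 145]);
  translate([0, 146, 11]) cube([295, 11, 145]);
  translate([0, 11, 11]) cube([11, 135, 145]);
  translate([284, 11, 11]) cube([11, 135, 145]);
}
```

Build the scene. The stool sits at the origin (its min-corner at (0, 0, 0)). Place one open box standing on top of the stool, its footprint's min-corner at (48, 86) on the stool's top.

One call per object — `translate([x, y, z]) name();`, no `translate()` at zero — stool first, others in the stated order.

stool();
translate([48, 86, 421]) open_box();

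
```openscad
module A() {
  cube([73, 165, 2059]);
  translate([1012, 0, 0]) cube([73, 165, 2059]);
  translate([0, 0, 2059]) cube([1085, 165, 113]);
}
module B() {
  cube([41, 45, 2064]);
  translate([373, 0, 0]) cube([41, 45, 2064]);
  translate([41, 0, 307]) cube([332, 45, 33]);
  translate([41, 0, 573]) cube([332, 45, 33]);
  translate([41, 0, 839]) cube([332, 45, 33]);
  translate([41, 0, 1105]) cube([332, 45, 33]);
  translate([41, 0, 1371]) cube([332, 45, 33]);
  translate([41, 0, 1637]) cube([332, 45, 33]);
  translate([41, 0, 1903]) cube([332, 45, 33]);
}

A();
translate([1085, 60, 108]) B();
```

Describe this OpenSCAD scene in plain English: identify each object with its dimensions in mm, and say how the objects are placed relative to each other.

A is a door frame. The clear opening is 939 mm wide and 2059 mm high. Two 73 mm wide jambs, 165 mm deep, stand either side of the opening from the floor to the top of the opening. A 113 mm thick head sits across the top of both jambs, spanning the full outside width of the frame.

B is a straight ladder. Two 41×45 mm vertical rails, 2064 mm tall, stand 414 mm apart (outside-to-outside) with their front faces coplanar on the −y side. 7 rungs, each 45 mm deep and 33 mm tall, span between the inner faces of the rails, front faces flush with the rails. The lowest rung's underside is at z = 307 mm and rungs are spaced 266 mm apart (underside to underside).

The ladder is beside the door frame with their tops flush at z = 2172.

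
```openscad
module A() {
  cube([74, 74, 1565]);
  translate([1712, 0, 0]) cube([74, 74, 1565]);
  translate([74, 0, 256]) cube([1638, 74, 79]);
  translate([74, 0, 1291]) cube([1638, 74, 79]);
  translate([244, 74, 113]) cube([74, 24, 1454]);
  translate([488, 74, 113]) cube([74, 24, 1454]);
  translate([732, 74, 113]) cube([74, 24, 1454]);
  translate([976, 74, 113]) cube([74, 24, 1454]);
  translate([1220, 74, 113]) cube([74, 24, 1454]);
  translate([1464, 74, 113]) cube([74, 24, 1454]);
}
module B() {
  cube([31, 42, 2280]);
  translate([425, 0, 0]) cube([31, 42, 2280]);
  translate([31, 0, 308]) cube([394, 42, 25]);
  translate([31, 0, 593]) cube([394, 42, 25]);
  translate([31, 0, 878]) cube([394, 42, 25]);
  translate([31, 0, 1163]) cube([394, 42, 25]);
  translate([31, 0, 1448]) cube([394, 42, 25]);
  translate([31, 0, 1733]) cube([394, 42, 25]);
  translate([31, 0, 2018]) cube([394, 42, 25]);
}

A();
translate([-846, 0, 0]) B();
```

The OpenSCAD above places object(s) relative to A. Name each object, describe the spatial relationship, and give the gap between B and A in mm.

The ladder's nearest face is 390 mm from the fence section's −x face.

A is a fence section. B is a ladder. The ladder is on the floor beside the fence section on its −x side. The gap between the ladder and the fence section is 390 mm.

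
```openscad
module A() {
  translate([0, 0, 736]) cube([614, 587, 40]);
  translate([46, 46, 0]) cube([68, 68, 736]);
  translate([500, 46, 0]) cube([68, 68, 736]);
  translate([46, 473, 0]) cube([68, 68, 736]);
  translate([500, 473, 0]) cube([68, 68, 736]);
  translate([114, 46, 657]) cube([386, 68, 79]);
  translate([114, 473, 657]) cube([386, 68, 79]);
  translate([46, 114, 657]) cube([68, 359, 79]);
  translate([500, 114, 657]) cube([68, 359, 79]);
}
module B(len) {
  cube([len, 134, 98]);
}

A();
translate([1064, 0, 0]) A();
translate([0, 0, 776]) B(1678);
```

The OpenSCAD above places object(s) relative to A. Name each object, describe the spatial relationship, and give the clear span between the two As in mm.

Second table starts at x = 1064; first ends at x = 614; clear span = 1064 − 614 = 450 mm.

A is a table. B is a beam. A beam spans the tops of two tables. The clear span between the two tables is 450 mm.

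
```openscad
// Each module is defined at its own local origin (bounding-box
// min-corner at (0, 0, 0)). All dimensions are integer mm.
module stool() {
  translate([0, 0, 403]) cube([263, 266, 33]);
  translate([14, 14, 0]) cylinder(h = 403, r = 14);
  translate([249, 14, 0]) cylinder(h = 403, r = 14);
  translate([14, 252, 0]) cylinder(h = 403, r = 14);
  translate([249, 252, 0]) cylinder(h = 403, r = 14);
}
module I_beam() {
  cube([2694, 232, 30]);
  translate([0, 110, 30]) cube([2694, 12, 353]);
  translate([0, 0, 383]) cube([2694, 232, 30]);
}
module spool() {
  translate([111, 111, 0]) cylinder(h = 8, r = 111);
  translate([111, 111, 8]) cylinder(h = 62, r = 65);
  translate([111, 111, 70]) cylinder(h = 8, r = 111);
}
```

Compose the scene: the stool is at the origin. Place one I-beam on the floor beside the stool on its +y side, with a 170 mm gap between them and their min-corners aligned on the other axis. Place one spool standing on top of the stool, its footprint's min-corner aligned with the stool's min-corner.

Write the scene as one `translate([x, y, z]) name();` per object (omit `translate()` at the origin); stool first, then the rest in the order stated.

stool();
translate([0, 436, 0]) I_beam();
translate([0, 0, 436]) spool();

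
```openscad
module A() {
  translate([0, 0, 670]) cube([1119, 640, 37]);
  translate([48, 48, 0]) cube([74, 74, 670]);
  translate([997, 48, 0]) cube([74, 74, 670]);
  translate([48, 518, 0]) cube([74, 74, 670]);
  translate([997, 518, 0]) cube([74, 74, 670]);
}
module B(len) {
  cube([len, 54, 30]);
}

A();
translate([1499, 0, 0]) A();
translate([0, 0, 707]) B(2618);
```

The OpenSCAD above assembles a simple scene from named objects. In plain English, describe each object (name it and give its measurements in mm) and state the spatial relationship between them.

A is a rectangular dining table. The top is 1119×640×37 mm with its upper surface at z = 707 mm. It stands on four 74×74 mm square legs, each inset 48 mm from the nearest pair of top edges, running from the floor to the underside of the top.

B is a rectangular beam 2618 mm long (x), 54 mm deep (y), 30 mm thick (z).

The beam spans the tops of two tables placed 380 mm apart, resting at z = 707 mm.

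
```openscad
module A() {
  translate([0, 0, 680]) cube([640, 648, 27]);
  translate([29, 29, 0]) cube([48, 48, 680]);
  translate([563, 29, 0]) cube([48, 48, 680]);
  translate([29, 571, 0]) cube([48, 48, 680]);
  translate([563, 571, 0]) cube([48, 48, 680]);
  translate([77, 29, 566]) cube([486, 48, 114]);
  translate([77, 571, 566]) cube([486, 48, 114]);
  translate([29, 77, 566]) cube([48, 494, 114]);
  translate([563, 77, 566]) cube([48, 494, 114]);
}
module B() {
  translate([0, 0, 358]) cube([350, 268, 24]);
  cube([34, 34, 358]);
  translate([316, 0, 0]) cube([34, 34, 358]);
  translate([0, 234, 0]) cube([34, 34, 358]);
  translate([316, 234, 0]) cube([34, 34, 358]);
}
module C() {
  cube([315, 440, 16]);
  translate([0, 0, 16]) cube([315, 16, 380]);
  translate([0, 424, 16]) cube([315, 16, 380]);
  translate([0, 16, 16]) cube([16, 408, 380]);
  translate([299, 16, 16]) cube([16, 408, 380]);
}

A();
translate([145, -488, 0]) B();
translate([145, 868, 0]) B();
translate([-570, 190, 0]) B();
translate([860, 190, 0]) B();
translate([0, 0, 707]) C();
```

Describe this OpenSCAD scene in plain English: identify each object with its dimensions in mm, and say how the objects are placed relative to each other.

A is a table: top 640 mm (x) × 648 mm (y), 27 mm thick, upper face at z = 707 mm, on four 48×48 mm square legs, each inset 29 mm from the nearest pair of top edges, running from z = 0 to the bottom of the top. Four apron rails, 48 mm thick and 114 mm tall, run between adjacent legs with their top edges flush with the underside of the top and their outer faces flush with the legs' outer faces.

B is a simple wooden stool: a rectangular seat 350 mm (x) by 268 mm (y), 24 mm thick, top face at z = 382 mm, on four square legs, each 34×34 mm in cross-section. The legs rest on z = 0, each flush with a corner of the seat.

C is an open-topped rectangular box: outside dimensions 315×440×396 mm, with a uniform wall and base thickness of 16 mm. The base is a full 315×440 slab on the floor; four walls sit on top of the base. The front and back walls (the −y and +y sides) span the full width; the two side walls fit between them.

Four stools sit around the table at the −y, +y, −x, +x sides. The open box is on top of the table.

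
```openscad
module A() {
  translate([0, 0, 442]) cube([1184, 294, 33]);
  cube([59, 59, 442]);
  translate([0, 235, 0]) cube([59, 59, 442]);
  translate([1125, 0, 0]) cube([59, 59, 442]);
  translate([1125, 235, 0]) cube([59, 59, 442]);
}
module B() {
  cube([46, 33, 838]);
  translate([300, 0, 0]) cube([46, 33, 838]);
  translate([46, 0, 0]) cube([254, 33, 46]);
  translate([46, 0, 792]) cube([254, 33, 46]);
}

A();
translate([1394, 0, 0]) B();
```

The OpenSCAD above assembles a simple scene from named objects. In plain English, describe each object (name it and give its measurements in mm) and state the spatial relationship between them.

A is a bench: a 1184×294 mm seat slab, 33 mm thick, top at z = 475 mm, on four 59×59 mm square legs flush with the seat corners and standing on z = 0.

B is a rectangular picture frame lying in the x–z plane (depth along y). The opening is 254 mm wide (x) by 746 mm tall (z), surrounded by a border 46 mm wide on all four sides. The frame is 33 mm deep and is made of two full-height vertical stiles with two horizontal rails fitted between them.

The picture frame is on the floor beside the bench on its +x side.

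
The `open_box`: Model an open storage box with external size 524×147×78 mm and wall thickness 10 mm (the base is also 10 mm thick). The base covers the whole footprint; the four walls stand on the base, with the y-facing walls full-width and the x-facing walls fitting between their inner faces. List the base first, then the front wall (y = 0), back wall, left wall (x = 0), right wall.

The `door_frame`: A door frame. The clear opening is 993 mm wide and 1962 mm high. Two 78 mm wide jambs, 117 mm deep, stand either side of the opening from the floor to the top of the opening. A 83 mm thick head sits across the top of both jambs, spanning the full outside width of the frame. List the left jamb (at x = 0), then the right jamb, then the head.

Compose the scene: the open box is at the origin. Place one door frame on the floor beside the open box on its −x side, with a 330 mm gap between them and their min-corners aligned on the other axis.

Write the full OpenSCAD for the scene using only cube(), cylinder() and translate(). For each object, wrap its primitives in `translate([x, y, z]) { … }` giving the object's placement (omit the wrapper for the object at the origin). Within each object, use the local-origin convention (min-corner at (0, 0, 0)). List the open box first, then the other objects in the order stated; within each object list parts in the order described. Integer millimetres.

cube([524, 147, 10]);
translate([0, 0, 10]) cube([524, 10, 68]);
translate([0, 137, 10]) cube([524, 10, 68]);
translate([0, 10, 10]) cube([10, 127, 68]);
translate([514, 10, 10]) cube([10, 127, 68]);
translate([-1479, 0, 0]) {
  cube([78, 117, 1962]);
  translate([1071, 0, 0]) cube([78, 117, 1962]);
  translate([0, 0, 1962]) cube([1149, 117, 83]);
}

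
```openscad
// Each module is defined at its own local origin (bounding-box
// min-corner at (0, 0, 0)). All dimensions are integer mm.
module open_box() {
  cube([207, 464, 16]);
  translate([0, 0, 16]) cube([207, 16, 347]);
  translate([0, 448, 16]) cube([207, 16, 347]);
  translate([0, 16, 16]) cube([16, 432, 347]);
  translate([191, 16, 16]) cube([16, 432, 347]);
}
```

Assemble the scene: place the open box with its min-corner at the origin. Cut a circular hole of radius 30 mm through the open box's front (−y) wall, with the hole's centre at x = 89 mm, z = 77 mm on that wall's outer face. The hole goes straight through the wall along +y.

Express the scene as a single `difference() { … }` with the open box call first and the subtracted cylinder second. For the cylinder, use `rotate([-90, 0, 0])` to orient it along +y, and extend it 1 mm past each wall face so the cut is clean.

difference() {
  open_box();
  translate([89, -1, 77]) rotate([-90, 0, 0]) cylinder(h = 18, r = 30);
}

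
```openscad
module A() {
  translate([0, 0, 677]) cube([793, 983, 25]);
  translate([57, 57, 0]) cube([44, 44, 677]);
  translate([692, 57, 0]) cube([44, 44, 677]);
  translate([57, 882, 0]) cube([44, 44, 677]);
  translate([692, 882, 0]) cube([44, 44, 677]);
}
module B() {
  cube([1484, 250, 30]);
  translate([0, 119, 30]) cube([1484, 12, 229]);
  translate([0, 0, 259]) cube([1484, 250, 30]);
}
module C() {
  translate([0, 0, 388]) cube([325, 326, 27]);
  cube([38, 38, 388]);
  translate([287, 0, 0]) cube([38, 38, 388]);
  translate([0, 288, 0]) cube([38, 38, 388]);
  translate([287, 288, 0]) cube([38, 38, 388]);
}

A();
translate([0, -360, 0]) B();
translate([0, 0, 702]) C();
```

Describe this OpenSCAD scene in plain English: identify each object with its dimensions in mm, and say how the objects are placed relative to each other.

A is a table: top 793 mm (x) × 983 mm (y), 25 mm thick, upper face at z = 702 mm, on four 44×44 mm square legs, each inset 57 mm from the nearest pair of top edges, running from z = 0 to the bottom of the top.

B is an I-beam lying along x, 1484 mm long. Overall section height 289 mm. Two flanges 250 mm wide (y) and 30 mm thick, one on the floor and one at the top; a web 12 mm thick runs between them, centred on the flange width.

C is a four-legged stool. The seat is a 325×326×27 mm slab whose top surface is at z = 415 mm; four square legs, each 38×38 mm in cross-section, run from the floor (z = 0) to the underside of the seat, each flush with a corner of the seat.

The I-beam is on the floor beside the table on its −y side. The stool is on top of the table.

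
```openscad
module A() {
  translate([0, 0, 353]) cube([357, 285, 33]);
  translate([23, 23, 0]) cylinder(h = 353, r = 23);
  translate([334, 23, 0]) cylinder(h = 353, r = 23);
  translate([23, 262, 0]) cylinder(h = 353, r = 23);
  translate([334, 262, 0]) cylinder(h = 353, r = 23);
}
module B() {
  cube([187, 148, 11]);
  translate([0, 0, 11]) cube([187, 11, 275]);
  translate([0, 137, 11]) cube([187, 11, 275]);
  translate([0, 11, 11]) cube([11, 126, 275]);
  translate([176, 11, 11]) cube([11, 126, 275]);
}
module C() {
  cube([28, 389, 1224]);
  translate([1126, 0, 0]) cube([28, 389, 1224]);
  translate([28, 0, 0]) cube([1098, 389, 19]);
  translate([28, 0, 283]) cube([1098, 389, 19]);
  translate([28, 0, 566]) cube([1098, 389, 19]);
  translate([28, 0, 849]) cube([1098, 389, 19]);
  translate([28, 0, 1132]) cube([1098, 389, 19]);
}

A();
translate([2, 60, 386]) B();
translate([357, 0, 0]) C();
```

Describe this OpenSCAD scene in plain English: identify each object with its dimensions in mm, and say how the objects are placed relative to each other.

A is a simple wooden stool: a rectangular seat 357 mm (x) by 285 mm (y), 33 mm thick, top face at z = 386 mm, on four round legs, each 46 mm in diameter. The legs rest on z = 0, each leg's axis is inset half a diameter from the nearest pair of seat edges (so the leg's bounding box is flush with the corner).

B is an open-topped rectangular box: outside dimensions 187×148×286 mm, with a uniform wall and base thickness of 11 mm. The base is a full 187×148 slab on the floor; four walls sit on top of the base. The front and back walls (the −y and +y sides) span the full width; the two side walls fit between them.

C is an open bookshelf. Two side panels, each 28 mm thick, 389 mm deep and 1224 mm tall, stand 1154 mm apart (outside-to-outside). Between them sit 5 shelves, each 19 mm thick and 389 mm deep, spanning the full gap between the sides. The bottom shelf rests on the floor (its underside at z = 0) and the clear gap between one shelf's top and the next shelf's underside is 264 mm.

The open box is on top of the stool. The bookshelf is against the stool's +x side, with their −y faces flush.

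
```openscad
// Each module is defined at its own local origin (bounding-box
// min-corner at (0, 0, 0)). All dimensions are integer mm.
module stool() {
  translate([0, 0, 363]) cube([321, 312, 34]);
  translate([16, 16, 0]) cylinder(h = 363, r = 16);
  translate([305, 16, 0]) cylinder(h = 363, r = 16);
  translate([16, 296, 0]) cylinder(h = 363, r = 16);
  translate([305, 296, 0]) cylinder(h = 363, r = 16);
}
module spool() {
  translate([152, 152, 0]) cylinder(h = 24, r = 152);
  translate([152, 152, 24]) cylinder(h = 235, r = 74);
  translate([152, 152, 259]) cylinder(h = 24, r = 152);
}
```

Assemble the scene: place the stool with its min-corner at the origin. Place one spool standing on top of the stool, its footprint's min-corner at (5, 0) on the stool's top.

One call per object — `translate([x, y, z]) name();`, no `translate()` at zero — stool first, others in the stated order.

stool();
translate([5, 0, 397]) spool();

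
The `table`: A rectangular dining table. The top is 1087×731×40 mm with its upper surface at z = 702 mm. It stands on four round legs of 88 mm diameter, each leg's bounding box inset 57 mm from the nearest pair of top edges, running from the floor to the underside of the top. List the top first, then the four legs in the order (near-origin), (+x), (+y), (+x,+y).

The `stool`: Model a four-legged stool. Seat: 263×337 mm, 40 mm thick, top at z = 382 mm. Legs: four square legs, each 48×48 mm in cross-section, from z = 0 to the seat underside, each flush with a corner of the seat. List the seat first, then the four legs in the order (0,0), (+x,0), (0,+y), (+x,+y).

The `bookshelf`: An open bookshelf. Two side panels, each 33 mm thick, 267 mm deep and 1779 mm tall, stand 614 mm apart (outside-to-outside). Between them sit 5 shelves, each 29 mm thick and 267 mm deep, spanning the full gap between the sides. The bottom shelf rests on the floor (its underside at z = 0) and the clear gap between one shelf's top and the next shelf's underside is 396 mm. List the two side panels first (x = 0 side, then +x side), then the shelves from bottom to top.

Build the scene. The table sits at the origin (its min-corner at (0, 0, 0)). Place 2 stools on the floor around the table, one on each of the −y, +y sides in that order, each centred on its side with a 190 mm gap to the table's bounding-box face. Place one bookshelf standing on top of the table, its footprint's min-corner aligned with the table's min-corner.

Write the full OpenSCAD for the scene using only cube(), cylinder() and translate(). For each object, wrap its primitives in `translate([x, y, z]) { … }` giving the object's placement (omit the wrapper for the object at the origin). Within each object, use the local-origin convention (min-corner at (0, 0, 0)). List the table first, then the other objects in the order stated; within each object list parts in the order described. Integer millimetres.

translate([0, 0, 662]) cube([1087, 731, 40]);
translate([101, 101, 0]) cylinder(h = 662, r = 44);
translate([986, 101, 0]) cylinder(h = 662, r = 44);
translate([101, 630, 0]) cylinder(h = 662, r = 44);
translate([986, 630, 0]) cylinder(h = 662, r = 44);
translate([412, -527, 0]) {
  translate([0, 0, 342]) cube([263, 337, 40]);
  cube([48, 48, 342]);
  translate([215, 0, 0]) cube([48, 48, 342]);
  translate([0, 289, 0]) cube([48, 48, 342]);
  translate([215, 289, 0]) cube([48, 48, 342]);
}
translate([412, 921, 0]) {
  translate([0, 0, 342]) cube([263, 337, 40]);
  cube([48, 48, 342]);
  translate([215, 0, 0]) cube([48, 48, 342]);
  translate([0, 289, 0]) cube([48, 48, 342]);
  translate([215, 289, 0]) cube([48, 48, 342]);
}
translate([0, 0, 702]) {
  cube([33, 267, 1779]);
  translate([581, 0, 0]) cube([33, 267, 1779]);
  translate([33, 0, 0]) cube([548, 267, 29]);
  translate([33, 0, 425]) cube([548, 267, 29]);
  translate([33, 0, 850]) cube([548, 267, 29]);
  translate([33, 0, 1275]) cube([548, 267, 29]);
  translate([33, 0, 1700]) cube([548, 267, 29]);
}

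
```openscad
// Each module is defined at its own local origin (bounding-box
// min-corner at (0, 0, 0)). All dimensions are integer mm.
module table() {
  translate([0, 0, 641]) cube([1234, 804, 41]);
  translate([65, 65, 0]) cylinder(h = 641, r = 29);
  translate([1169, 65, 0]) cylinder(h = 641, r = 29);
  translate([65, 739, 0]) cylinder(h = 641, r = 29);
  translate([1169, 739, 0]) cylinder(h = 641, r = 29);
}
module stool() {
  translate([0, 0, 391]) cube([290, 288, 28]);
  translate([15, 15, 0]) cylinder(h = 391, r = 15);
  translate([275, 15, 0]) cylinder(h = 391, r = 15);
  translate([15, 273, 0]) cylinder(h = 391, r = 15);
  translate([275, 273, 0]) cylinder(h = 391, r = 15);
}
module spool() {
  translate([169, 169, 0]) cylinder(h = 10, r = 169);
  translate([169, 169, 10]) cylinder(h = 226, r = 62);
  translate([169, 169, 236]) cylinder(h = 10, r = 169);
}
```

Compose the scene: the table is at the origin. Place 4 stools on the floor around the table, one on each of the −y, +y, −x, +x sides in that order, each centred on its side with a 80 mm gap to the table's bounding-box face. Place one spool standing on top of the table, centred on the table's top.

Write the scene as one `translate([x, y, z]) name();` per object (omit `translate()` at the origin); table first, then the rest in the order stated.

table();
translate([472, -368, 0]) stool();
translate([472, 884, 0]) stool();
translate([-370, 258, 0]) stool();
translate([1314, 258, 0]) stool();
translate([448, 233, 682]) spool();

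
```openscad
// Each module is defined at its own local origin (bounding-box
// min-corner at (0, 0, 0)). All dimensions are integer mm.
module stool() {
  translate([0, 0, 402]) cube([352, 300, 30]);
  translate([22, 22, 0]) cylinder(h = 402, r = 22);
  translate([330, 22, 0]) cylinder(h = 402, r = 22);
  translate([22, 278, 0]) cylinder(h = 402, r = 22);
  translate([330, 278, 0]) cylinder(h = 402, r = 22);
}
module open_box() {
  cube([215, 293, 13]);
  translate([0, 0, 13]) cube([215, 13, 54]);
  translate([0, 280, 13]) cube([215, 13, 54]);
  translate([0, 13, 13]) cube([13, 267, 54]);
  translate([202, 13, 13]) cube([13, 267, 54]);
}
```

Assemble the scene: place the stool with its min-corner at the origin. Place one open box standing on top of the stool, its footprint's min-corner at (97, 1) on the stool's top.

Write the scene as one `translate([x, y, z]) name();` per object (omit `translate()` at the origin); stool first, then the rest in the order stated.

stool();
translate([97, 1, 432]) open_box();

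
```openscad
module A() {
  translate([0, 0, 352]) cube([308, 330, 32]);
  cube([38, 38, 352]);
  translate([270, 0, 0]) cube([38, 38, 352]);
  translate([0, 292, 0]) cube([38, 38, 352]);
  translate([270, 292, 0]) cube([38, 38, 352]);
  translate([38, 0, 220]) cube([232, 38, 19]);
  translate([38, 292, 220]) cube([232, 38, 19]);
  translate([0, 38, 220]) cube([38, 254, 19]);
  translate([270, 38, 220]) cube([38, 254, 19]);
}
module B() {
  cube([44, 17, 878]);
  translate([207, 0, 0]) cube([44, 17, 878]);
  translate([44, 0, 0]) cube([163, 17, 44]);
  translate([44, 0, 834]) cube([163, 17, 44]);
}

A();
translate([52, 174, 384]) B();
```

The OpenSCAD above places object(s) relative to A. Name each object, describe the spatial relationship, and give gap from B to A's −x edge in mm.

A is a stool. B is a picture frame. The picture frame is on top of the stool. The gap from the picture frame to the stool's −x edge is 52 mm.

The picture frame's min-x is at 52; the stool's min-x is 0; gap = 52 mm.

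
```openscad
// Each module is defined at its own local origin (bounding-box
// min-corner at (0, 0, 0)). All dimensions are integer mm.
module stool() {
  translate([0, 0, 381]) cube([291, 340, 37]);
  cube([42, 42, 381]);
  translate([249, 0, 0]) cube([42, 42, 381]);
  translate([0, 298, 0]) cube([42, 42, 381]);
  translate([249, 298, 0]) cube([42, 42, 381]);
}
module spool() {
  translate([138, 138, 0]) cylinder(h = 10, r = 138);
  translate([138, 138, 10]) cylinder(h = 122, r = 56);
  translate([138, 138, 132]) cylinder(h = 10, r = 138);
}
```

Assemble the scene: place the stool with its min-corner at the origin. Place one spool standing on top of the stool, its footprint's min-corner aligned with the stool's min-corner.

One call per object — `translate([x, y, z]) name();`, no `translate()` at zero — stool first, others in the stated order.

stool();
translate([0, 0, 418]) spool();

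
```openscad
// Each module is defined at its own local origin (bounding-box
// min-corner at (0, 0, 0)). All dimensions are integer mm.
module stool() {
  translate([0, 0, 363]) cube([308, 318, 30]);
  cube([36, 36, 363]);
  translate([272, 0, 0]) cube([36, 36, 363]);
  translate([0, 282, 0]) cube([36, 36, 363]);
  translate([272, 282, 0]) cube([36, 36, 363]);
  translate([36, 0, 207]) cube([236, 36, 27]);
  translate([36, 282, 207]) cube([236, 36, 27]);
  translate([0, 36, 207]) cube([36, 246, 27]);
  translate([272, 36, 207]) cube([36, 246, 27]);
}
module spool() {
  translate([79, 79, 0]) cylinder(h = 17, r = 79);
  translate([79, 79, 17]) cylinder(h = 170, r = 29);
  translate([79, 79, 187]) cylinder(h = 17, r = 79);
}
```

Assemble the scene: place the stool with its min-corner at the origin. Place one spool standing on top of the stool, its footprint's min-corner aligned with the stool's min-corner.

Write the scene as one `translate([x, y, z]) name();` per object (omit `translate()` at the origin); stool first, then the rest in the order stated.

stool();
translate([0, 0, 393]) spool();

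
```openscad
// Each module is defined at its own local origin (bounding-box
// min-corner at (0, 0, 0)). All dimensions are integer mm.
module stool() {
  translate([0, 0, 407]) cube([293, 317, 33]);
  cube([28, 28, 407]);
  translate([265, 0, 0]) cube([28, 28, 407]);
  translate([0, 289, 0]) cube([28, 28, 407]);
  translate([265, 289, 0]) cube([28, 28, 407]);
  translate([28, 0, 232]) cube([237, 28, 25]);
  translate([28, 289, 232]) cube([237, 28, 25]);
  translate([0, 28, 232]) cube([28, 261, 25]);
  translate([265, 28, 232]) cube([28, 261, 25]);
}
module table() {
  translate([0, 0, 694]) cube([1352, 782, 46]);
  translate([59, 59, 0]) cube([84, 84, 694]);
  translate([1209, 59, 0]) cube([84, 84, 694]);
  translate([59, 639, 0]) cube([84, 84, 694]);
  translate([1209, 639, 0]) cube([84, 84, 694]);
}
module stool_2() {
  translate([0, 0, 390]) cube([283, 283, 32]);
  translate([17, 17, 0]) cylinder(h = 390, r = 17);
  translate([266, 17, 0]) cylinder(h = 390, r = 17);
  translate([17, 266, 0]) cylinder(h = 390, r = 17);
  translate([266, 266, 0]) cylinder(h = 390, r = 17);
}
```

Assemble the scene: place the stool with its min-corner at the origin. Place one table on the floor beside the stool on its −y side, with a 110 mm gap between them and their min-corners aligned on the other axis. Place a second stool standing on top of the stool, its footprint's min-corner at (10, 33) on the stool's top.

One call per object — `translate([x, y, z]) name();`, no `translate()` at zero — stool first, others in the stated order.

stool();
translate([0, -892, 0]) table();
translate([10, 33, 440]) stool_2();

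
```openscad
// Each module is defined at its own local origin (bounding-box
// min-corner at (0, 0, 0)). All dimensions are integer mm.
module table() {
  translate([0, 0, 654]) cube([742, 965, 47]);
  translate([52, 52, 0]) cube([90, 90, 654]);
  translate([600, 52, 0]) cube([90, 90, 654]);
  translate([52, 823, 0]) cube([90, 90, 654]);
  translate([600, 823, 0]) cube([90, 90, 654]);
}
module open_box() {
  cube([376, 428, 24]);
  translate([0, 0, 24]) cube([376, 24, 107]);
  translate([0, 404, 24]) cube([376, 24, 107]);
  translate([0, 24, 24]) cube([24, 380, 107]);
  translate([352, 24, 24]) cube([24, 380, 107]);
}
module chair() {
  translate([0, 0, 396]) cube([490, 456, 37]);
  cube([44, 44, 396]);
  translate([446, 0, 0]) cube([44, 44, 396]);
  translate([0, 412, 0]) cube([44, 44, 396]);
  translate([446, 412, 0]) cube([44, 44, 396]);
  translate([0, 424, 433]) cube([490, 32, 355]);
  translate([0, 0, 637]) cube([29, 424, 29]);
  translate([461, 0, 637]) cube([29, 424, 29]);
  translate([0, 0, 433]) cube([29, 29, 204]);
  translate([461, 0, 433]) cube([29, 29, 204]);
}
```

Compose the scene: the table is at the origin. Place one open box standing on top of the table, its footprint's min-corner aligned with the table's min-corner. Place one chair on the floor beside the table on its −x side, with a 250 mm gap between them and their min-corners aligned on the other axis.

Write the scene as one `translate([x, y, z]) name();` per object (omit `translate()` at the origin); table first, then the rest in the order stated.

table();
translate([0, 0, 701]) open_box();
translate([-740, 0, 0]) chair();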